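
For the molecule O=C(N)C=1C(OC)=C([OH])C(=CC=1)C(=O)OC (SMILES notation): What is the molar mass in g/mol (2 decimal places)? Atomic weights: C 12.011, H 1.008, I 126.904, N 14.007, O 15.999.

225.20 g/mol

First, the molecular formula is C10H11NO5 (counting implicit H from valence).
  C: 10 × 12.011 = 120.110
  H: 11 × 1.008 = 11.088
  N: 1 × 14.007 = 14.007
  O: 5 × 15.999 = 79.995
Sum: 10×12.011 + 11×1.008 + 1×14.007 + 5×15.999 = 225.200 → 225.20 g/mol.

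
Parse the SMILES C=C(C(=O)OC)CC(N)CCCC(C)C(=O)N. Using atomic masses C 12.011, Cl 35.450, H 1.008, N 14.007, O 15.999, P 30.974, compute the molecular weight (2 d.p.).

First, the molecular formula is C12H22N2O3 (counting implicit H from valence).
  C: 12 × 12.011 = 144.132
  H: 22 × 1.008 = 22.176
  N: 2 × 14.007 = 28.014
  O: 3 × 15.999 = 47.997
Sum: 12×12.011 + 22×1.008 + 2×14.007 + 3×15.999 = 242.319 → 242.32 g/mol.

242.32 g/mol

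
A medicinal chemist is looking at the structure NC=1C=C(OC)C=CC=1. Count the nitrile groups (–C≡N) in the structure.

0

Scan the SMILES for the nitrile motif — none present.
Groups that are present: 1 ether, 1 primary amine.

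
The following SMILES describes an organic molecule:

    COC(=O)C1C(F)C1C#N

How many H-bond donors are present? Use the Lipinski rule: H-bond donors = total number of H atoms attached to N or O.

0

Donors: find every N or O and count the H atoms it carries.
  atom 2 (O): bond orders sum to 2 → 0 H
  atom 4 (O): bond orders sum to 2 → 0 H
  atom 10 (N): bond orders sum to 3 → 0 H
Lipinski HBD = 0.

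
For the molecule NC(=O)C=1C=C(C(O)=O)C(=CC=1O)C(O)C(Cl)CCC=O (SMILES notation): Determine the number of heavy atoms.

Every atom symbol written in the SMILES (organic subset) is one heavy atom; implicit H are not written.
Heavy atoms by element → C:13, Cl:1, N:1, O:6.
Total: 21.

21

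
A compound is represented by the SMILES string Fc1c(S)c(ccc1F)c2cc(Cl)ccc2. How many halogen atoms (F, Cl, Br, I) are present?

Halogen atoms appear at heavy-atom positions 1, 9, 13 (1×Cl, 2×F).
Other groups present: 1 thiol.
Halogen count: 3.

3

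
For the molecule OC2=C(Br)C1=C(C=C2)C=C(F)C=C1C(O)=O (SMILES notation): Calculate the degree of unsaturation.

8

Molecular formula: C11H6BrFO3.
DoU = (2C + 2 + N − H − X) / 2, where X is the halogen count and O/S are ignored.
    = (2·11 + 2 + 0 − 6 − 2) / 2 = 16 / 2 = 8.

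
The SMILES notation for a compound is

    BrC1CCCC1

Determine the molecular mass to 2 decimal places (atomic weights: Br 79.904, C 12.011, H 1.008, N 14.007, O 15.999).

First, the molecular formula is C5H9Br (counting implicit H from valence).
  Br: 1 × 79.904 = 79.904
  C: 5 × 12.011 = 60.055
  H: 9 × 1.008 = 9.072
Sum: 1×79.904 + 5×12.011 + 9×1.008 = 149.031 → 149.03 g/mol.

149.03 g/mol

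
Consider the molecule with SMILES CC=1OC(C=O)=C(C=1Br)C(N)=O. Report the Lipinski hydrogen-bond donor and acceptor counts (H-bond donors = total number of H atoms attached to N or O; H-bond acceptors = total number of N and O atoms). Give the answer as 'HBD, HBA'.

2, 4

Donors: find every N or O and count the H atoms it carries.
  atom 3 (O): bond orders sum to 2 → 0 H
  atom 6 (O): bond orders sum to 2 → 0 H
  atom 11 (N): bond orders sum to 1 → 2 H
  atom 12 (O): bond orders sum to 2 → 0 H
Lipinski HBD = 2.
Acceptors: N atoms = 1, O atoms = 3 → HBA = 4.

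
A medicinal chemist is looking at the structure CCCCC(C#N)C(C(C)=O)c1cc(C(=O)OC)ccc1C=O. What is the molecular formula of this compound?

Walk through each heavy atom and fill implicit hydrogens from standard valence (C 4, N 3, O 2, S 2, halogen 1); for lowercase aromatic atoms, an aromatic c carries 1 H when it has two neighbours and 0 H with three, and aromatic n carries 0 H:
  atom 1: C, bond orders sum to 1 (valence 4) → 3 H
  atom 2: C, bond orders sum to 2 (valence 4) → 2 H
  atom 3: C, bond orders sum to 2 (valence 4) → 2 H
  atom 4: C, bond orders sum to 2 (valence 4) → 2 H
  atom 5: C, bond orders sum to 3 (valence 4) → 1 H
  atom 6: C, bond orders sum to 4 (valence 4) → 0 H
  atom 7: N, bond orders sum to 3 (valence 3) → 0 H
  atom 8: C, bond orders sum to 3 (valence 4) → 1 H
  atom 9: C, bond orders sum to 4 (valence 4) → 0 H
  atom 10: C, bond orders sum to 1 (valence 4) → 3 H
  atom 11: O, bond orders sum to 2 (valence 2) → 0 H
  atom 12: aromatic c, 3 neighbours → 0 H
  atom 13: aromatic c, 2 neighbours → 1 H
  atom 14: aromatic c, 3 neighbours → 0 H
  atom 15: C, bond orders sum to 4 (valence 4) → 0 H
  atom 16: O, bond orders sum to 2 (valence 2) → 0 H
  atom 17: O, bond orders sum to 2 (valence 2) → 0 H
  atom 18: C, bond orders sum to 1 (valence 4) → 3 H
  atom 19: aromatic c, 2 neighbours → 1 H
  atom 20: aromatic c, 2 neighbours → 1 H
  atom 21: aromatic c, 3 neighbours → 0 H
  atom 22: C, bond orders sum to 3 (valence 4) → 1 H
  atom 23: O, bond orders sum to 2 (valence 2) → 0 H
Totals → C:18, H:21, N:1, O:4.
In Hill order: C18H21NO4.

C18H21NO4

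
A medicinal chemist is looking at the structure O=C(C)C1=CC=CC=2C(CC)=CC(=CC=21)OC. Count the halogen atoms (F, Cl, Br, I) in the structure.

Scan the SMILES for the halogen motif — none present.
Groups that are present: 1 ether, 1 ketone.

0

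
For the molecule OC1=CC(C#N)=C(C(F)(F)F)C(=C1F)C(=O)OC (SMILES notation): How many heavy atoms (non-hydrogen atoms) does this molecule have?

Every atom symbol written in the SMILES (organic subset) is one heavy atom; implicit H are not written.
Heavy atoms by element → C:10, F:4, N:1, O:3.
Total: 18.

18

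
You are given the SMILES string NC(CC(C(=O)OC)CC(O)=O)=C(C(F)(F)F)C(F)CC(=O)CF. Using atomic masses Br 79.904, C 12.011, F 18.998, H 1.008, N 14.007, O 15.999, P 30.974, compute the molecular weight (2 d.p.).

First, the molecular formula is C13H16F5NO5 (counting implicit H from valence).
  C: 13 × 12.011 = 156.143
  F: 5 × 18.998 = 94.990
  H: 16 × 1.008 = 16.128
  N: 1 × 14.007 = 14.007
  O: 5 × 15.999 = 79.995
Sum: 13×12.011 + 5×18.998 + 16×1.008 + 1×14.007 + 5×15.999 = 361.263 → 361.26 g/mol.

361.26 g/mol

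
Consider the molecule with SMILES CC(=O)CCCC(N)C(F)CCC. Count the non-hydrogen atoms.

13

Every atom symbol written in the SMILES (organic subset) is one heavy atom; implicit H are not written.
Heavy atoms by element → C:10, F:1, N:1, O:1.
Total: 13.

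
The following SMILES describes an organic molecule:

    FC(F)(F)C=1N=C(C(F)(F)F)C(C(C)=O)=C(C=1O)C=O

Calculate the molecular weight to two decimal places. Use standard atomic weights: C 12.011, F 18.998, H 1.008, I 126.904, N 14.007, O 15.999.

301.14 g/mol

First, the molecular formula is C10H5F6NO3 (counting implicit H from valence).
  C: 10 × 12.011 = 120.110
  F: 6 × 18.998 = 113.988
  H: 5 × 1.008 = 5.040
  N: 1 × 14.007 = 14.007
  O: 3 × 15.999 = 47.997
Sum: 10×12.011 + 6×18.998 + 5×1.008 + 1×14.007 + 3×15.999 = 301.142 → 301.14 g/mol.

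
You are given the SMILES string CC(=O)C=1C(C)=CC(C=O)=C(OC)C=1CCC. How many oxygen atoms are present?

Scan the SMILES for O atoms (remember two-letter symbols like Cl and Br are single atoms).
Oxygen count: 3.

3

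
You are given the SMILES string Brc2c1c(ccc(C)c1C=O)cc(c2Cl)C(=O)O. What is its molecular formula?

C13H8BrClO3

Walk through each heavy atom and fill implicit hydrogens from standard valence (C 4, N 3, O 2, S 2, halogen 1); for lowercase aromatic atoms, an aromatic c carries 1 H when it has two neighbours and 0 H with three, and aromatic n carries 0 H:
  atom 1: Br (halogen, monovalent) → 0 H
  atom 2: aromatic c, 3 neighbours → 0 H
  atom 3: aromatic c, 3 neighbours → 0 H
  atom 4: aromatic c, 3 neighbours → 0 H
  atom 5: aromatic c, 2 neighbours → 1 H
  atom 6: aromatic c, 2 neighbours → 1 H
  atom 7: aromatic c, 3 neighbours → 0 H
  atom 8: C, bond orders sum to 1 (valence 4) → 3 H
  atom 9: aromatic c, 3 neighbours → 0 H
  atom 10: C, bond orders sum to 3 (valence 4) → 1 H
  atom 11: O, bond orders sum to 2 (valence 2) → 0 H
  atom 12: aromatic c, 2 neighbours → 1 H
  atom 13: aromatic c, 3 neighbours → 0 H
  atom 14: aromatic c, 3 neighbours → 0 H
  atom 15: Cl (halogen, monovalent) → 0 H
  atom 16: C, bond orders sum to 4 (valence 4) → 0 H
  atom 17: O, bond orders sum to 2 (valence 2) → 0 H
  atom 18: O, bond orders sum to 1 (valence 2) → 1 H
Totals → C:13, H:8, Br:1, Cl:1, O:3.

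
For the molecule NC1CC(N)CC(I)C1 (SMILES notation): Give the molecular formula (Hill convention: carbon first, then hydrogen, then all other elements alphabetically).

C6H13IN2

Walk through each heavy atom and fill implicit hydrogens from standard valence (C 4, N 3, O 2, S 2, halogen 1):
  atom 1: N, bond orders sum to 1 (valence 3) → 2 H
  atom 2: C, bond orders sum to 3 (valence 4) → 1 H
  atom 3: C, bond orders sum to 2 (valence 4) → 2 H
  atom 4: C, bond orders sum to 3 (valence 4) → 1 H
  atom 5: N, bond orders sum to 1 (valence 3) → 2 H
  atom 6: C, bond orders sum to 2 (valence 4) → 2 H
  atom 7: C, bond orders sum to 3 (valence 4) → 1 H
  atom 8: I (halogen, monovalent) → 0 H
  atom 9: C, bond orders sum to 2 (valence 4) → 2 H
Totals → C:6, H:13, I:1, N:2.
In Hill order: C6H13IN2.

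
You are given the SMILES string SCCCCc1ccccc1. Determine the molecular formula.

C10H14S

Walk through each heavy atom and fill implicit hydrogens from standard valence (C 4, N 3, O 2, S 2, halogen 1); for lowercase aromatic atoms, an aromatic c carries 1 H when it has two neighbours and 0 H with three, and aromatic n carries 0 H:
  atom 1: S, bond orders sum to 1 (valence 2) → 1 H
  atom 2: C, bond orders sum to 2 (valence 4) → 2 H
  atom 3: C, bond orders sum to 2 (valence 4) → 2 H
  atom 4: C, bond orders sum to 2 (valence 4) → 2 H
  atom 5: C, bond orders sum to 2 (valence 4) → 2 H
  atom 6: aromatic c, 3 neighbours → 0 H
  atom 7: aromatic c, 2 neighbours → 1 H
  atom 8: aromatic c, 2 neighbours → 1 H
  atom 9: aromatic c, 2 neighbours → 1 H
  atom 10: aromatic c, 2 neighbours → 1 H
  atom 11: aromatic c, 2 neighbours → 1 H
Totals → C:10, H:14, S:1.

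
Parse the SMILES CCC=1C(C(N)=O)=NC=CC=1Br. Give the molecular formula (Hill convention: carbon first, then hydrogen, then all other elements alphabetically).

C8H9BrN2O

Walk through each heavy atom and fill implicit hydrogens from standard valence (C 4, N 3, O 2, S 2, halogen 1):
  atom 1: C, bond orders sum to 1 (valence 4) → 3 H
  atom 2: C, bond orders sum to 2 (valence 4) → 2 H
  atom 3: C, bond orders sum to 4 (valence 4) → 0 H
  atom 4: C, bond orders sum to 4 (valence 4) → 0 H
  atom 5: C, bond orders sum to 4 (valence 4) → 0 H
  atom 6: N, bond orders sum to 1 (valence 3) → 2 H
  atom 7: O, bond orders sum to 2 (valence 2) → 0 H
  atom 8: N, bond orders sum to 3 (valence 3) → 0 H
  atom 9: C, bond orders sum to 3 (valence 4) → 1 H
  atom 10: C, bond orders sum to 3 (valence 4) → 1 H
  atom 11: C, bond orders sum to 4 (valence 4) → 0 H
  atom 12: Br (halogen, monovalent) → 0 H
Totals → C:8, H:9, Br:1, N:2, O:1.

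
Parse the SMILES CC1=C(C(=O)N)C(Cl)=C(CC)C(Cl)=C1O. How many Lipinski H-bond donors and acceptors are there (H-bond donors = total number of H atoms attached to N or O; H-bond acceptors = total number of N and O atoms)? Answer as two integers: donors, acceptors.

3, 3

Donors: find every N or O and count the H atoms it carries.
  atom 5 (O): bond orders sum to 2 → 0 H
  atom 6 (N): bond orders sum to 1 → 2 H
  atom 15 (O): bond orders sum to 1 → 1 H
Lipinski HBD = 3.
Acceptors: N atoms = 1, O atoms = 2 → HBA = 3.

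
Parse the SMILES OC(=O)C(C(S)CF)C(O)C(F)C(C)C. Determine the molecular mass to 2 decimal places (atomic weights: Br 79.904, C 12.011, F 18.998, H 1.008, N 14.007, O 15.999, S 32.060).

242.28 g/mol

First, the molecular formula is C9H16F2O3S (counting implicit H from valence).
  C: 9 × 12.011 = 108.099
  F: 2 × 18.998 = 37.996
  H: 16 × 1.008 = 16.128
  O: 3 × 15.999 = 47.997
  S: 1 × 32.060 = 32.060
Sum: 9×12.011 + 2×18.998 + 16×1.008 + 3×15.999 + 1×32.060 = 242.280 → 242.28 g/mol.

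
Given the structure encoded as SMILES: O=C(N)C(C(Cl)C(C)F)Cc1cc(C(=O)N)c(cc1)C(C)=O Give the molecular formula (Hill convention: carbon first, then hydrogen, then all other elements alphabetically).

C15H18ClFN2O3

Walk through each heavy atom and fill implicit hydrogens from standard valence (C 4, N 3, O 2, S 2, halogen 1); for lowercase aromatic atoms, an aromatic c carries 1 H when it has two neighbours and 0 H with three, and aromatic n carries 0 H:
  atom 1: O, bond orders sum to 2 (valence 2) → 0 H
  atom 2: C, bond orders sum to 4 (valence 4) → 0 H
  atom 3: N, bond orders sum to 1 (valence 3) → 2 H
  atom 4: C, bond orders sum to 3 (valence 4) → 1 H
  atom 5: C, bond orders sum to 3 (valence 4) → 1 H
  atom 6: Cl (halogen, monovalent) → 0 H
  atom 7: C, bond orders sum to 3 (valence 4) → 1 H
  atom 8: C, bond orders sum to 1 (valence 4) → 3 H
  atom 9: F (halogen, monovalent) → 0 H
  atom 10: C, bond orders sum to 2 (valence 4) → 2 H
  atom 11: aromatic c, 3 neighbours → 0 H
  atom 12: aromatic c, 2 neighbours → 1 H
  atom 13: aromatic c, 3 neighbours → 0 H
  atom 14: C, bond orders sum to 4 (valence 4) → 0 H
  atom 15: O, bond orders sum to 2 (valence 2) → 0 H
  atom 16: N, bond orders sum to 1 (valence 3) → 2 H
  atom 17: aromatic c, 3 neighbours → 0 H
  atom 18: aromatic c, 2 neighbours → 1 H
  atom 19: aromatic c, 2 neighbours → 1 H
  atom 20: C, bond orders sum to 4 (valence 4) → 0 H
  atom 21: C, bond orders sum to 1 (valence 4) → 3 H
  atom 22: O, bond orders sum to 2 (valence 2) → 0 H
Totals → C:15, H:18, Cl:1, F:1, N:2, O:3.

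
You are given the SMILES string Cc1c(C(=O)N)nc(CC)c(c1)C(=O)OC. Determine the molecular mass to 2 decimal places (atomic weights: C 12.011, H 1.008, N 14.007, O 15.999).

First, the molecular formula is C11H14N2O3 (counting implicit H from valence).
  C: 11 × 12.011 = 132.121
  H: 14 × 1.008 = 14.112
  N: 2 × 14.007 = 28.014
  O: 3 × 15.999 = 47.997
Sum: 11×12.011 + 14×1.008 + 2×14.007 + 3×15.999 = 222.244 → 222.24 g/mol.

222.24 g/mol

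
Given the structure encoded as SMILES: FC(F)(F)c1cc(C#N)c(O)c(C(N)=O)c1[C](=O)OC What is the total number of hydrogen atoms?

7

Walk through each heavy atom and fill implicit hydrogens from standard valence (C 4, N 3, O 2, S 2, halogen 1); for lowercase aromatic atoms, an aromatic c carries 1 H when it has two neighbours and 0 H with three, and aromatic n carries 0 H:
  atom 1: F (halogen, monovalent) → 0 H
  atom 2: C, bond orders sum to 4 (valence 4) → 0 H
  atom 3: F (halogen, monovalent) → 0 H
  atom 4: F (halogen, monovalent) → 0 H
  atom 5: aromatic c, 3 neighbours → 0 H
  atom 6: aromatic c, 2 neighbours → 1 H
  atom 7: aromatic c, 3 neighbours → 0 H
  atom 8: C, bond orders sum to 4 (valence 4) → 0 H
  atom 9: N, bond orders sum to 3 (valence 3) → 0 H
  atom 10: aromatic c, 3 neighbours → 0 H
  atom 11: O, bond orders sum to 1 (valence 2) → 1 H
  atom 12: aromatic c, 3 neighbours → 0 H
  atom 13: C, bond orders sum to 4 (valence 4) → 0 H
  atom 14: N, bond orders sum to 1 (valence 3) → 2 H
  atom 15: O, bond orders sum to 2 (valence 2) → 0 H
  atom 16: aromatic c, 3 neighbours → 0 H
  atom 17: C with explicit H count 0
  atom 18: O, bond orders sum to 2 (valence 2) → 0 H
  atom 19: O, bond orders sum to 2 (valence 2) → 0 H
  atom 20: C, bond orders sum to 1 (valence 4) → 3 H
Total hydrogens: 7.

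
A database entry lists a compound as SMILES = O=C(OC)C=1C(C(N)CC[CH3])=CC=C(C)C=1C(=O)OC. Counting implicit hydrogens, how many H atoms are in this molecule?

Walk through each heavy atom and fill implicit hydrogens from standard valence (C 4, N 3, O 2, S 2, halogen 1):
  atom 1: O, bond orders sum to 2 (valence 2) → 0 H
  atom 2: C, bond orders sum to 4 (valence 4) → 0 H
  atom 3: O, bond orders sum to 2 (valence 2) → 0 H
  atom 4: C, bond orders sum to 1 (valence 4) → 3 H
  atom 5: C, bond orders sum to 4 (valence 4) → 0 H
  atom 6: C, bond orders sum to 4 (valence 4) → 0 H
  atom 7: C, bond orders sum to 3 (valence 4) → 1 H
  atom 8: N, bond orders sum to 1 (valence 3) → 2 H
  atom 9: C, bond orders sum to 2 (valence 4) → 2 H
  atom 10: C, bond orders sum to 2 (valence 4) → 2 H
  atom 11: C with explicit H count 3
  atom 12: C, bond orders sum to 3 (valence 4) → 1 H
  atom 13: C, bond orders sum to 3 (valence 4) → 1 H
  atom 14: C, bond orders sum to 4 (valence 4) → 0 H
  atom 15: C, bond orders sum to 1 (valence 4) → 3 H
  atom 16: C, bond orders sum to 4 (valence 4) → 0 H
  atom 17: C, bond orders sum to 4 (valence 4) → 0 H
  atom 18: O, bond orders sum to 2 (valence 2) → 0 H
  atom 19: O, bond orders sum to 2 (valence 2) → 0 H
  atom 20: C, bond orders sum to 1 (valence 4) → 3 H
Total hydrogens: 21.

21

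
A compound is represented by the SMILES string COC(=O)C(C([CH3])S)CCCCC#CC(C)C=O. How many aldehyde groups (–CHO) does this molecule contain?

1

The aldehyde motif appears at heavy-atom position 17 in the SMILES.
Other groups present: 1 alkyne, 1 ester, 1 thiol.
Aldehyde count: 1.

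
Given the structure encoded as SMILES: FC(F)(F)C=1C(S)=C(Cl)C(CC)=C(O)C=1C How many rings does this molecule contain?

1

In SMILES, each pair of matching ring-closure digits denotes one ring-closing bond; the number of such bonds equals the number of independent rings.
Ring-closure bonds here: 1.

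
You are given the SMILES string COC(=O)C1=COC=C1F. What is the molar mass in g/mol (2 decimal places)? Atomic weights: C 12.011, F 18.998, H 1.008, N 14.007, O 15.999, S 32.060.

144.10 g/mol

First, the molecular formula is C6H5FO3 (counting implicit H from valence).
  C: 6 × 12.011 = 72.066
  F: 1 × 18.998 = 18.998
  H: 5 × 1.008 = 5.040
  O: 3 × 15.999 = 47.997
Sum: 6×12.011 + 1×18.998 + 5×1.008 + 3×15.999 = 144.101 → 144.10 g/mol.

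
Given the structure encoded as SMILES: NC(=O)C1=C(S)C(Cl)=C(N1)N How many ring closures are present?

1

In SMILES, each pair of matching ring-closure digits denotes one ring-closing bond; the number of such bonds equals the number of independent rings.
Ring-closure bonds here: 1.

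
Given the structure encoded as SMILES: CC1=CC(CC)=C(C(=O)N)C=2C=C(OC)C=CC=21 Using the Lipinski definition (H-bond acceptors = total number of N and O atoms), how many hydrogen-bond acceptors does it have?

N atoms: 1; O atoms: 2.
Lipinski HBA = 1 + 2 = 3.

3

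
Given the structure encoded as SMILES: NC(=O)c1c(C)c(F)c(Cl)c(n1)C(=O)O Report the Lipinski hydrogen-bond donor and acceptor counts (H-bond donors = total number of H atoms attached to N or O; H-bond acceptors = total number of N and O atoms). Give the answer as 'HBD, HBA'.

Donors: find every N or O and count the H atoms it carries.
  atom 1 (N): bond orders sum to 1 → 2 H
  atom 3 (O): bond orders sum to 2 → 0 H
  atom 12 (N): bond orders sum to 3 → 0 H
  atom 14 (O): bond orders sum to 2 → 0 H
  atom 15 (O): bond orders sum to 1 → 1 H
Lipinski HBD = 3.
Acceptors: N atoms = 2, O atoms = 3 → HBA = 5.

3, 5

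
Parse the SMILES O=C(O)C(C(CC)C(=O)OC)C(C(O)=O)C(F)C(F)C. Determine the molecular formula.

C12H18F2O6

Walk through each heavy atom and fill implicit hydrogens from standard valence (C 4, N 3, O 2, S 2, halogen 1):
  atom 1: O, bond orders sum to 2 (valence 2) → 0 H
  atom 2: C, bond orders sum to 4 (valence 4) → 0 H
  atom 3: O, bond orders sum to 1 (valence 2) → 1 H
  atom 4: C, bond orders sum to 3 (valence 4) → 1 H
  atom 5: C, bond orders sum to 3 (valence 4) → 1 H
  atom 6: C, bond orders sum to 2 (valence 4) → 2 H
  atom 7: C, bond orders sum to 1 (valence 4) → 3 H
  atom 8: C, bond orders sum to 4 (valence 4) → 0 H
  atom 9: O, bond orders sum to 2 (valence 2) → 0 H
  atom 10: O, bond orders sum to 2 (valence 2) → 0 H
  atom 11: C, bond orders sum to 1 (valence 4) → 3 H
  atom 12: C, bond orders sum to 3 (valence 4) → 1 H
  atom 13: C, bond orders sum to 4 (valence 4) → 0 H
  atom 14: O, bond orders sum to 1 (valence 2) → 1 H
  atom 15: O, bond orders sum to 2 (valence 2) → 0 H
  atom 16: C, bond orders sum to 3 (valence 4) → 1 H
  atom 17: F (halogen, monovalent) → 0 H
  atom 18: C, bond orders sum to 3 (valence 4) → 1 H
  atom 19: F (halogen, monovalent) → 0 H
  atom 20: C, bond orders sum to 1 (valence 4) → 3 H
Totals → C:12, H:18, F:2, O:6.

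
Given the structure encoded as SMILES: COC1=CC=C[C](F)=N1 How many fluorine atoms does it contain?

Scan the SMILES for F atoms (remember two-letter symbols like Cl and Br are single atoms).
Fluorine count: 1.

1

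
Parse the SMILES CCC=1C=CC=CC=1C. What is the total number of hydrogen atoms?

12

Walk through each heavy atom and fill implicit hydrogens from standard valence (C 4, N 3, O 2, S 2, halogen 1):
  atom 1: C, bond orders sum to 1 (valence 4) → 3 H
  atom 2: C, bond orders sum to 2 (valence 4) → 2 H
  atom 3: C, bond orders sum to 4 (valence 4) → 0 H
  atom 4: C, bond orders sum to 3 (valence 4) → 1 H
  atom 5: C, bond orders sum to 3 (valence 4) → 1 H
  atom 6: C, bond orders sum to 3 (valence 4) → 1 H
  atom 7: C, bond orders sum to 3 (valence 4) → 1 H
  atom 8: C, bond orders sum to 4 (valence 4) → 0 H
  atom 9: C, bond orders sum to 1 (valence 4) → 3 H
Total hydrogens: 12.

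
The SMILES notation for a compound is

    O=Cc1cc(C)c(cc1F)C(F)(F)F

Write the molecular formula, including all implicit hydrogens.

C9H6F4O

Walk through each heavy atom and fill implicit hydrogens from standard valence (C 4, N 3, O 2, S 2, halogen 1); for lowercase aromatic atoms, an aromatic c carries 1 H when it has two neighbours and 0 H with three, and aromatic n carries 0 H:
  atom 1: O, bond orders sum to 2 (valence 2) → 0 H
  atom 2: C, bond orders sum to 3 (valence 4) → 1 H
  atom 3: aromatic c, 3 neighbours → 0 H
  atom 4: aromatic c, 2 neighbours → 1 H
  atom 5: aromatic c, 3 neighbours → 0 H
  atom 6: C, bond orders sum to 1 (valence 4) → 3 H
  atom 7: aromatic c, 3 neighbours → 0 H
  atom 8: aromatic c, 2 neighbours → 1 H
  atom 9: aromatic c, 3 neighbours → 0 H
  atom 10: F (halogen, monovalent) → 0 H
  atom 11: C, bond orders sum to 4 (valence 4) → 0 H
  atom 12: F (halogen, monovalent) → 0 H
  atom 13: F (halogen, monovalent) → 0 H
  atom 14: F (halogen, monovalent) → 0 H
Totals → C:9, H:6, F:4, O:1.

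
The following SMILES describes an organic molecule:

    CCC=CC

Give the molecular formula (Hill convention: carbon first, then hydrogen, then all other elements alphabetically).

C5H10

Walk through each heavy atom and fill implicit hydrogens from standard valence (C 4, N 3, O 2, S 2, halogen 1):
  atom 1: C, bond orders sum to 1 (valence 4) → 3 H
  atom 2: C, bond orders sum to 2 (valence 4) → 2 H
  atom 3: C, bond orders sum to 3 (valence 4) → 1 H
  atom 4: C, bond orders sum to 3 (valence 4) → 1 H
  atom 5: C, bond orders sum to 1 (valence 4) → 3 H
Totals → C:5, H:10.
In Hill order: C5H10.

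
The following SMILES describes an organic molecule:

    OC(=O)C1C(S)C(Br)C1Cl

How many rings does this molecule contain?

In SMILES, each pair of matching ring-closure digits denotes one ring-closing bond; the number of such bonds equals the number of independent rings.
Ring-closure bonds here: 1.

1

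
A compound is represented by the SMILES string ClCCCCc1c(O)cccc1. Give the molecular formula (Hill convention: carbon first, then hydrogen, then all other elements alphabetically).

C10H13ClO

Walk through each heavy atom and fill implicit hydrogens from standard valence (C 4, N 3, O 2, S 2, halogen 1); for lowercase aromatic atoms, an aromatic c carries 1 H when it has two neighbours and 0 H with three, and aromatic n carries 0 H:
  atom 1: Cl (halogen, monovalent) → 0 H
  atom 2: C, bond orders sum to 2 (valence 4) → 2 H
  atom 3: C, bond orders sum to 2 (valence 4) → 2 H
  atom 4: C, bond orders sum to 2 (valence 4) → 2 H
  atom 5: C, bond orders sum to 2 (valence 4) → 2 H
  atom 6: aromatic c, 3 neighbours → 0 H
  atom 7: aromatic c, 3 neighbours → 0 H
  atom 8: O, bond orders sum to 1 (valence 2) → 1 H
  atom 9: aromatic c, 2 neighbours → 1 H
  atom 10: aromatic c, 2 neighbours → 1 H
  atom 11: aromatic c, 2 neighbours → 1 H
  atom 12: aromatic c, 2 neighbours → 1 H
Totals → C:10, H:13, Cl:1, O:1.
In Hill order: C10H13ClO.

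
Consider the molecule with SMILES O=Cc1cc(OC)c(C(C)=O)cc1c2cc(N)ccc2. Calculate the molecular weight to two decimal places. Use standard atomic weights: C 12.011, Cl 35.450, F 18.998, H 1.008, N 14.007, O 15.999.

269.30 g/mol

First, the molecular formula is C16H15NO3 (counting implicit H from valence).
  C: 16 × 12.011 = 192.176
  H: 15 × 1.008 = 15.120
  N: 1 × 14.007 = 14.007
  O: 3 × 15.999 = 47.997
Sum: 16×12.011 + 15×1.008 + 1×14.007 + 3×15.999 = 269.300 → 269.30 g/mol.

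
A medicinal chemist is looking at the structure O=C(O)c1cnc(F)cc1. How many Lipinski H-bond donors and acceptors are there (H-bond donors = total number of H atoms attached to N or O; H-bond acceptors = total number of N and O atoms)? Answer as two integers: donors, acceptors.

1, 3

Donors: find every N or O and count the H atoms it carries.
  atom 1 (O): bond orders sum to 2 → 0 H
  atom 3 (O): bond orders sum to 1 → 1 H
  atom 6 (N): bond orders sum to 3 → 0 H
Lipinski HBD = 1.
Acceptors: N atoms = 1, O atoms = 2 → HBA = 3.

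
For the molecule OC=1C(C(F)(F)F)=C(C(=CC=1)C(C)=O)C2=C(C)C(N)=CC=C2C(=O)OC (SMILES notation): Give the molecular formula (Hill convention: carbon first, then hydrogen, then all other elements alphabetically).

Walk through each heavy atom and fill implicit hydrogens from standard valence (C 4, N 3, O 2, S 2, halogen 1):
  atom 1: O, bond orders sum to 1 (valence 2) → 1 H
  atom 2: C, bond orders sum to 4 (valence 4) → 0 H
  atom 3: C, bond orders sum to 4 (valence 4) → 0 H
  atom 4: C, bond orders sum to 4 (valence 4) → 0 H
  atom 5: F (halogen, monovalent) → 0 H
  atom 6: F (halogen, monovalent) → 0 H
  atom 7: F (halogen, monovalent) → 0 H
  atom 8: C, bond orders sum to 4 (valence 4) → 0 H
  atom 9: C, bond orders sum to 4 (valence 4) → 0 H
  atom 10: C, bond orders sum to 3 (valence 4) → 1 H
  atom 11: C, bond orders sum to 3 (valence 4) → 1 H
  atom 12: C, bond orders sum to 4 (valence 4) → 0 H
  atom 13: C, bond orders sum to 1 (valence 4) → 3 H
  atom 14: O, bond orders sum to 2 (valence 2) → 0 H
  atom 15: C, bond orders sum to 4 (valence 4) → 0 H
  atom 16: C, bond orders sum to 4 (valence 4) → 0 H
  atom 17: C, bond orders sum to 1 (valence 4) → 3 H
  atom 18: C, bond orders sum to 4 (valence 4) → 0 H
  atom 19: N, bond orders sum to 1 (valence 3) → 2 H
  atom 20: C, bond orders sum to 3 (valence 4) → 1 H
  atom 21: C, bond orders sum to 3 (valence 4) → 1 H
  atom 22: C, bond orders sum to 4 (valence 4) → 0 H
  atom 23: C, bond orders sum to 4 (valence 4) → 0 H
  atom 24: O, bond orders sum to 2 (valence 2) → 0 H
  atom 25: O, bond orders sum to 2 (valence 2) → 0 H
  atom 26: C, bond orders sum to 1 (valence 4) → 3 H
Totals → C:18, H:16, F:3, N:1, O:4.

C18H16F3NO4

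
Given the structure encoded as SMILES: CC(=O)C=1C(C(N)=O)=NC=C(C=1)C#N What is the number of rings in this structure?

1

In SMILES, each pair of matching ring-closure digits denotes one ring-closing bond; the number of such bonds equals the number of independent rings.
Ring-closure bonds here: 1.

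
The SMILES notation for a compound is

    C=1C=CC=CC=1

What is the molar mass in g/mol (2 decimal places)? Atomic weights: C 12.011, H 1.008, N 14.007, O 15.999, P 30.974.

78.11 g/mol

First, the molecular formula is C6H6 (counting implicit H from valence).
  C: 6 × 12.011 = 72.066
  H: 6 × 1.008 = 6.048
Sum: 6×12.011 + 6×1.008 = 78.114 → 78.11 g/mol.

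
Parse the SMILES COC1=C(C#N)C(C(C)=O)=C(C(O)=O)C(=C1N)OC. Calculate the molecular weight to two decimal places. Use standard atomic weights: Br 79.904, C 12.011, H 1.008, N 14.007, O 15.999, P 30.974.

First, the molecular formula is C12H12N2O5 (counting implicit H from valence).
  C: 12 × 12.011 = 144.132
  H: 12 × 1.008 = 12.096
  N: 2 × 14.007 = 28.014
  O: 5 × 15.999 = 79.995
Sum: 12×12.011 + 12×1.008 + 2×14.007 + 5×15.999 = 264.237 → 264.24 g/mol.

264.24 g/mol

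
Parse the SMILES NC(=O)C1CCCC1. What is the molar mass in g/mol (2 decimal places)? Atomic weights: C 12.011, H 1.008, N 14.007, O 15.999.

First, the molecular formula is C6H11NO (counting implicit H from valence).
  C: 6 × 12.011 = 72.066
  H: 11 × 1.008 = 11.088
  N: 1 × 14.007 = 14.007
  O: 1 × 15.999 = 15.999
Sum: 6×12.011 + 11×1.008 + 1×14.007 + 1×15.999 = 113.160 → 113.16 g/mol.

113.16 g/mol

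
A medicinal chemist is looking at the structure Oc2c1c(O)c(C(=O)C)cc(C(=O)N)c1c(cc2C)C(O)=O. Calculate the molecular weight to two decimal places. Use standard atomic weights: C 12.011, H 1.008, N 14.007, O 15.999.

First, the molecular formula is C15H13NO6 (counting implicit H from valence).
  C: 15 × 12.011 = 180.165
  H: 13 × 1.008 = 13.104
  N: 1 × 14.007 = 14.007
  O: 6 × 15.999 = 95.994
Sum: 15×12.011 + 13×1.008 + 1×14.007 + 6×15.999 = 303.270 → 303.27 g/mol.

303.27 g/mol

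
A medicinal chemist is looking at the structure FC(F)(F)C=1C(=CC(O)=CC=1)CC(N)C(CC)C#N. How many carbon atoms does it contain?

Count every carbon token in the SMILES (each C, including those in ring-closure positions and inside branches).
Carbon count: 13.

13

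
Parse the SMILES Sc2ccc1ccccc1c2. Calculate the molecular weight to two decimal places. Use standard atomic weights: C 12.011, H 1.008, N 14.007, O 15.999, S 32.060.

First, the molecular formula is C10H8S (counting implicit H from valence).
  C: 10 × 12.011 = 120.110
  H: 8 × 1.008 = 8.064
  S: 1 × 32.060 = 32.060
Sum: 10×12.011 + 8×1.008 + 1×32.060 = 160.234 → 160.23 g/mol.

160.23 g/mol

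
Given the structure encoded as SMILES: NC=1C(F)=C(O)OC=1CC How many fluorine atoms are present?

1

Scan the SMILES for F atoms (remember two-letter symbols like Cl and Br are single atoms).
Fluorine count: 1.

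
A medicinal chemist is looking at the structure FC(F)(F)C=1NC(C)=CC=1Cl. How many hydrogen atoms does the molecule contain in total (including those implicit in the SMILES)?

5

Walk through each heavy atom and fill implicit hydrogens from standard valence (C 4, N 3, O 2, S 2, halogen 1):
  atom 1: F (halogen, monovalent) → 0 H
  atom 2: C, bond orders sum to 4 (valence 4) → 0 H
  atom 3: F (halogen, monovalent) → 0 H
  atom 4: F (halogen, monovalent) → 0 H
  atom 5: C, bond orders sum to 4 (valence 4) → 0 H
  atom 6: N, bond orders sum to 2 (valence 3) → 1 H
  atom 7: C, bond orders sum to 4 (valence 4) → 0 H
  atom 8: C, bond orders sum to 1 (valence 4) → 3 H
  atom 9: C, bond orders sum to 3 (valence 4) → 1 H
  atom 10: C, bond orders sum to 4 (valence 4) → 0 H
  atom 11: Cl (halogen, monovalent) → 0 H
Total hydrogens: 5.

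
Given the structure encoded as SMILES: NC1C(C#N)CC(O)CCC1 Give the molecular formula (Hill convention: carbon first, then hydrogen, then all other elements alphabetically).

Walk through each heavy atom and fill implicit hydrogens from standard valence (C 4, N 3, O 2, S 2, halogen 1):
  atom 1: N, bond orders sum to 1 (valence 3) → 2 H
  atom 2: C, bond orders sum to 3 (valence 4) → 1 H
  atom 3: C, bond orders sum to 3 (valence 4) → 1 H
  atom 4: C, bond orders sum to 4 (valence 4) → 0 H
  atom 5: N, bond orders sum to 3 (valence 3) → 0 H
  atom 6: C, bond orders sum to 2 (valence 4) → 2 H
  atom 7: C, bond orders sum to 3 (valence 4) → 1 H
  atom 8: O, bond orders sum to 1 (valence 2) → 1 H
  atom 9: C, bond orders sum to 2 (valence 4) → 2 H
  atom 10: C, bond orders sum to 2 (valence 4) → 2 H
  atom 11: C, bond orders sum to 2 (valence 4) → 2 H
Totals → C:8, H:14, N:2, O:1.
In Hill order: C8H14N2O.

C8H14N2O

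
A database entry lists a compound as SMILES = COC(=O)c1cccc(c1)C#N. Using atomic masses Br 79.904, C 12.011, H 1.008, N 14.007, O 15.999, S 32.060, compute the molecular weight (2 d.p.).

161.16 g/mol

First, the molecular formula is C9H7NO2 (counting implicit H from valence).
  C: 9 × 12.011 = 108.099
  H: 7 × 1.008 = 7.056
  N: 1 × 14.007 = 14.007
  O: 2 × 15.999 = 31.998
Sum: 9×12.011 + 7×1.008 + 1×14.007 + 2×15.999 = 161.160 → 161.16 g/mol.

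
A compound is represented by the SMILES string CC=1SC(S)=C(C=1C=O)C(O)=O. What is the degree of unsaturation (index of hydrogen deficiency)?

5

Degree of unsaturation = (number of rings) + (number of π bonds).
Ring closures in the SMILES: 1.
π bonds: 4 double bonds (each 1 DoU) → 4 DoU from unsaturation.
Total DoU = 1 + 4 = 5.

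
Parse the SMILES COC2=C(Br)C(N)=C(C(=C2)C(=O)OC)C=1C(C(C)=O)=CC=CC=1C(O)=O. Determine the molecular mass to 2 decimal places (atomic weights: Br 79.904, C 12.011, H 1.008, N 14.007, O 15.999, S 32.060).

422.23 g/mol

First, the molecular formula is C18H16BrNO6 (counting implicit H from valence).
  Br: 1 × 79.904 = 79.904
  C: 18 × 12.011 = 216.198
  H: 16 × 1.008 = 16.128
  N: 1 × 14.007 = 14.007
  O: 6 × 15.999 = 95.994
Sum: 1×79.904 + 18×12.011 + 16×1.008 + 1×14.007 + 6×15.999 = 422.231 → 422.23 g/mol.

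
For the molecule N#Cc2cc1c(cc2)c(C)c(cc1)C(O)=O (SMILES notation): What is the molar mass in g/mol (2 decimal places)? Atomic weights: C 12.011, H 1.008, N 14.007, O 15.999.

First, the molecular formula is C13H9NO2 (counting implicit H from valence).
  C: 13 × 12.011 = 156.143
  H: 9 × 1.008 = 9.072
  N: 1 × 14.007 = 14.007
  O: 2 × 15.999 = 31.998
Sum: 13×12.011 + 9×1.008 + 1×14.007 + 2×15.999 = 211.220 → 211.22 g/mol.

211.22 g/mol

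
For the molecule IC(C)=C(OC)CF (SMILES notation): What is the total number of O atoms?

Scan the SMILES for O atoms (remember two-letter symbols like Cl and Br are single atoms).
Oxygen count: 1.

1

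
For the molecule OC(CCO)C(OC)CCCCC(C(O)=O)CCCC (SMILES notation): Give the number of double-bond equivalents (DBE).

Degree of unsaturation = (number of rings) + (number of π bonds).
Ring closures in the SMILES: 0.
π bonds: 1 double bond (each 1 DoU) → 1 DoU from unsaturation.
Total DoU = 0 + 1 = 1.

1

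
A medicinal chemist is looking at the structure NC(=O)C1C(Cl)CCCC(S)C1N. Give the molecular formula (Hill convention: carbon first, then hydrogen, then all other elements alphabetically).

Walk through each heavy atom and fill implicit hydrogens from standard valence (C 4, N 3, O 2, S 2, halogen 1):
  atom 1: N, bond orders sum to 1 (valence 3) → 2 H
  atom 2: C, bond orders sum to 4 (valence 4) → 0 H
  atom 3: O, bond orders sum to 2 (valence 2) → 0 H
  atom 4: C, bond orders sum to 3 (valence 4) → 1 H
  atom 5: C, bond orders sum to 3 (valence 4) → 1 H
  atom 6: Cl (halogen, monovalent) → 0 H
  atom 7: C, bond orders sum to 2 (valence 4) → 2 H
  atom 8: C, bond orders sum to 2 (valence 4) → 2 H
  atom 9: C, bond orders sum to 2 (valence 4) → 2 H
  atom 10: C, bond orders sum to 3 (valence 4) → 1 H
  atom 11: S, bond orders sum to 1 (valence 2) → 1 H
  atom 12: C, bond orders sum to 3 (valence 4) → 1 H
  atom 13: N, bond orders sum to 1 (valence 3) → 2 H
Totals → C:8, H:15, Cl:1, N:2, O:1, S:1.
In Hill order: C8H15ClN2OS.

C8H15ClN2OS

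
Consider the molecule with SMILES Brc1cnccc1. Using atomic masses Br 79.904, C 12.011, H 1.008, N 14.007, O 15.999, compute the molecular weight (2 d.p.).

First, the molecular formula is C5H4BrN (counting implicit H from valence).
  Br: 1 × 79.904 = 79.904
  C: 5 × 12.011 = 60.055
  H: 4 × 1.008 = 4.032
  N: 1 × 14.007 = 14.007
Sum: 1×79.904 + 5×12.011 + 4×1.008 + 1×14.007 = 157.998 → 158.00 g/mol.

158.00 g/mol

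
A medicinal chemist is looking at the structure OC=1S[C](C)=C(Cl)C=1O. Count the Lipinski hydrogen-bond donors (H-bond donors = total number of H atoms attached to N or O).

Donors: find every N or O and count the H atoms it carries.
  atom 1 (O): bond orders sum to 1 → 1 H
  atom 9 (O): bond orders sum to 1 → 1 H
Lipinski HBD = 2.

2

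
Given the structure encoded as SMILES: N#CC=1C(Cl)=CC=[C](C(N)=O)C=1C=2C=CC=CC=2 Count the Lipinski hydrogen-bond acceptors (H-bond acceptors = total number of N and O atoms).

3

N atoms: 2; O atoms: 1.
Lipinski HBA = 2 + 1 = 3.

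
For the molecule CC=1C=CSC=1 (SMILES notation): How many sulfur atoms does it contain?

Scan the SMILES for S atoms (remember two-letter symbols like Cl and Br are single atoms).
Sulfur count: 1.

1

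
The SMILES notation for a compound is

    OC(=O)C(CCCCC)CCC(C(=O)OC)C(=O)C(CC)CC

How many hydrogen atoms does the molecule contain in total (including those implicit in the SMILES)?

Walk through each heavy atom and fill implicit hydrogens from standard valence (C 4, N 3, O 2, S 2, halogen 1):
  atom 1: O, bond orders sum to 1 (valence 2) → 1 H
  atom 2: C, bond orders sum to 4 (valence 4) → 0 H
  atom 3: O, bond orders sum to 2 (valence 2) → 0 H
  atom 4: C, bond orders sum to 3 (valence 4) → 1 H
  atom 5: C, bond orders sum to 2 (valence 4) → 2 H
  atom 6: C, bond orders sum to 2 (valence 4) → 2 H
  atom 7: C, bond orders sum to 2 (valence 4) → 2 H
  atom 8: C, bond orders sum to 2 (valence 4) → 2 H
  atom 9: C, bond orders sum to 1 (valence 4) → 3 H
  atom 10: C, bond orders sum to 2 (valence 4) → 2 H
  atom 11: C, bond orders sum to 2 (valence 4) → 2 H
  atom 12: C, bond orders sum to 3 (valence 4) → 1 H
  atom 13: C, bond orders sum to 4 (valence 4) → 0 H
  atom 14: O, bond orders sum to 2 (valence 2) → 0 H
  atom 15: O, bond orders sum to 2 (valence 2) → 0 H
  atom 16: C, bond orders sum to 1 (valence 4) → 3 H
  atom 17: C, bond orders sum to 4 (valence 4) → 0 H
  atom 18: O, bond orders sum to 2 (valence 2) → 0 H
  atom 19: C, bond orders sum to 3 (valence 4) → 1 H
  atom 20: C, bond orders sum to 2 (valence 4) → 2 H
  atom 21: C, bond orders sum to 1 (valence 4) → 3 H
  atom 22: C, bond orders sum to 2 (valence 4) → 2 H
  atom 23: C, bond orders sum to 1 (valence 4) → 3 H
Total hydrogens: 32.

32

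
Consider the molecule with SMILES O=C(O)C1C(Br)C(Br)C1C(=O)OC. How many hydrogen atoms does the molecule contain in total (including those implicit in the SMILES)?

8

Walk through each heavy atom and fill implicit hydrogens from standard valence (C 4, N 3, O 2, S 2, halogen 1):
  atom 1: O, bond orders sum to 2 (valence 2) → 0 H
  atom 2: C, bond orders sum to 4 (valence 4) → 0 H
  atom 3: O, bond orders sum to 1 (valence 2) → 1 H
  atom 4: C, bond orders sum to 3 (valence 4) → 1 H
  atom 5: C, bond orders sum to 3 (valence 4) → 1 H
  atom 6: Br (halogen, monovalent) → 0 H
  atom 7: C, bond orders sum to 3 (valence 4) → 1 H
  atom 8: Br (halogen, monovalent) → 0 H
  atom 9: C, bond orders sum to 3 (valence 4) → 1 H
  atom 10: C, bond orders sum to 4 (valence 4) → 0 H
  atom 11: O, bond orders sum to 2 (valence 2) → 0 H
  atom 12: O, bond orders sum to 2 (valence 2) → 0 H
  atom 13: C, bond orders sum to 1 (valence 4) → 3 H
Total hydrogens: 8.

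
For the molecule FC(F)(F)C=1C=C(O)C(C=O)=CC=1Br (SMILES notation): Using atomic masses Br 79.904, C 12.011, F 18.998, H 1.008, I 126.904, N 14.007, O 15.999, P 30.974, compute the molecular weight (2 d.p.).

First, the molecular formula is C8H4BrF3O2 (counting implicit H from valence).
  Br: 1 × 79.904 = 79.904
  C: 8 × 12.011 = 96.088
  F: 3 × 18.998 = 56.994
  H: 4 × 1.008 = 4.032
  O: 2 × 15.999 = 31.998
Sum: 1×79.904 + 8×12.011 + 3×18.998 + 4×1.008 + 2×15.999 = 269.016 → 269.02 g/mol.

269.02 g/mol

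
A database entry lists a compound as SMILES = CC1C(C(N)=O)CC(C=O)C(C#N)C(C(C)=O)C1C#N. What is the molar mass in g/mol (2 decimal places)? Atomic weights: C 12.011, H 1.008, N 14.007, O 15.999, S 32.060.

275.31 g/mol

First, the molecular formula is C14H17N3O3 (counting implicit H from valence).
  C: 14 × 12.011 = 168.154
  H: 17 × 1.008 = 17.136
  N: 3 × 14.007 = 42.021
  O: 3 × 15.999 = 47.997
Sum: 14×12.011 + 17×1.008 + 3×14.007 + 3×15.999 = 275.308 → 275.31 g/mol.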